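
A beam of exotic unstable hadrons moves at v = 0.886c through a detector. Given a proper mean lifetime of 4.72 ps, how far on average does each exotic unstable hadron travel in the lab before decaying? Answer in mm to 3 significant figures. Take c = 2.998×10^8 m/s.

d ≈ 2.70 mm

γ = 1/√(1 − 0.886²) = 2.1566
Dilated lifetime: Δt = γτ₀ = 2.1566 × 4.72 ps = 10.179 ps
d = vΔt = 0.886c × 10.179 ps = 2.6562×10^8 m/s × 1.0179×10^-11 s = 2.70 mm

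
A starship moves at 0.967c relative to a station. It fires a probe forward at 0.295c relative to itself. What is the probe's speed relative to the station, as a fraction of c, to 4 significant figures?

Relativistic velocity addition: u = (u' + v)/(1 + u'v/c²)
= (0.295 + 0.967)/(1 + 0.295×0.967) = 1.262/1.28526 = 0.9819

u ≈ 0.9819c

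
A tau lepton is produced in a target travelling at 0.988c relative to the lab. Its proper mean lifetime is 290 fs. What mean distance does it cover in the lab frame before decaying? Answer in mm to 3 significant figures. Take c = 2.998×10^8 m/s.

γ = 1/√(1 − 0.988²) = 6.4744
Dilated lifetime: Δt = γτ₀ = 6.4744 × 290 fs = 1877.6 fs
d = vΔt = 0.988c × 1877.6 fs = 2.9620×10^8 m/s × 1.8776×10^-12 s = 0.556 mm

d ≈ 0.556 mm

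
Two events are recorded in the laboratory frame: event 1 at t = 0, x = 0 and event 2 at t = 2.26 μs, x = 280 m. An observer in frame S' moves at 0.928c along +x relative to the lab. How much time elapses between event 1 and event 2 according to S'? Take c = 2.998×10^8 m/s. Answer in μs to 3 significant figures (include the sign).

γ = 1/√(1 − 0.928²) = 2.6840
Δt' = γ(Δt − vΔx/c²) = 2.6840 × (2.26 μs − 0.928×280 m / (2.998×10^8 m/s))
= 2.6840 × (1.3933 μs) = 3.74 μs

Δt' ≈ 3.74 μs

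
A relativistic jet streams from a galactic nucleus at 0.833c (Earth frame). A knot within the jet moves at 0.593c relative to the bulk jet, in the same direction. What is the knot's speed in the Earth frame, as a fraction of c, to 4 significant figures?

u ≈ 0.9545c

Relativistic velocity addition: u = (u' + v)/(1 + u'v/c²)
= (0.593 + 0.833)/(1 + 0.593×0.833) = 1.426/1.49397 = 0.9545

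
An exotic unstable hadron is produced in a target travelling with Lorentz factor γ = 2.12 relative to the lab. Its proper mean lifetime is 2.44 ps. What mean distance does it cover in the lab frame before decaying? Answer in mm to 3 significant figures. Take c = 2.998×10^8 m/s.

β = √(1 − 1/γ²) = √(1 − 1/2.12²) = 0.88176
Dilated lifetime: Δt = γτ₀ = 2.12 × 2.44 ps = 5.1728 ps
d = vΔt = 0.88176c × 5.1728 ps = 2.6435×10^8 m/s × 5.1728×10^-12 s = 1.37 mm

d ≈ 1.37 mm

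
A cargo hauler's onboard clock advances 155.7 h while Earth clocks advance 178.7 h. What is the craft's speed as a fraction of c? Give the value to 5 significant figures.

γ = Δt/τ₀ = 178.7/155.7 = 1.147720
β = √(1 − 1/γ²) = √(1 − 1/1.147720²) = 0.49076

β ≈ 0.49076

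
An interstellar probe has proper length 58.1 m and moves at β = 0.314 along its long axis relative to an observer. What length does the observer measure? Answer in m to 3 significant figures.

L ≈ 55.2 m

γ = 1/√(1 − 0.314²) = 1.0533
Length contraction: L = L₀/γ = 58.1/1.0533 = 55.2 m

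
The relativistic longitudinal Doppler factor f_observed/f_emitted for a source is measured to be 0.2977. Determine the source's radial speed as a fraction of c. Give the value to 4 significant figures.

β ≈ 0.8372

f_obs/f_src = √((1−β)/(1+β)) = 0.2977  ⇒  (1−β)/(1+β) = 0.0886253
β = |1 − D²|/(1 + D²) = |1 − 0.0886253|/(1 + 0.0886253) = 0.8372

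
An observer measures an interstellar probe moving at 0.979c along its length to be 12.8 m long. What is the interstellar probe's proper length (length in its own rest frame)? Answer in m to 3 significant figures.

γ = 1/√(1 − 0.979²) = 4.9053
L₀ = γL = 4.9053 × 12.8 = 62.8 m

L₀ ≈ 62.8 m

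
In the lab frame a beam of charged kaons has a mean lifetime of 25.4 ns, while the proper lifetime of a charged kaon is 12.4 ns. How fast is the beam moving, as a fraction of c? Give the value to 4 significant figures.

β ≈ 0.8727

γ = Δt/τ₀ = 25.4/12.4 = 2.04839
β = √(1 − 1/γ²) = √(1 − 1/2.04839²) = 0.8727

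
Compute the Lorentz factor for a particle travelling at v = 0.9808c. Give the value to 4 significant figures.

γ = 1/√(1 − β²) = 1/√(1 − 0.9808²) = 1/√(0.0380314) = 5.128

γ ≈ 5.128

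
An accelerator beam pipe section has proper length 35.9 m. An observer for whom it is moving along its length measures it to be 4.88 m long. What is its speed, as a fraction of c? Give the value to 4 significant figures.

γ = L₀/L = 35.9/4.88 = 7.35656
β = √(1 − 1/γ²) = 0.9907

β ≈ 0.9907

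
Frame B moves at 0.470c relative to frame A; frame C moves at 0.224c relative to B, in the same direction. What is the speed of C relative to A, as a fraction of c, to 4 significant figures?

Compose boost 2: (0.224 + 0.470)/(1 + 0.224×0.470) = 0.6940/1.10528 = 0.6279

u ≈ 0.6279c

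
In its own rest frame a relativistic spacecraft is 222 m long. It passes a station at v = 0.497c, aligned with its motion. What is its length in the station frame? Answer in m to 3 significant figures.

γ = 1/√(1 − 0.497²) = 1.1524
Length contraction: L = L₀/γ = 222/1.1524 = 193 m

L ≈ 193 m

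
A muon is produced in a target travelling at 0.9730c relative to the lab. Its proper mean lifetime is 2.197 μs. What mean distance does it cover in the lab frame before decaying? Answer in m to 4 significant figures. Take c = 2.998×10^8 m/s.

d ≈ 2777 m

γ = 1/√(1 − 0.9730²) = 4.33266
Dilated lifetime: Δt = γτ₀ = 4.33266 × 2.197 μs = 9.51885 μs
d = vΔt = 0.9730c × 9.51885 μs = 2.91705×10^8 m/s × 9.51885×10^-6 s = 2777 m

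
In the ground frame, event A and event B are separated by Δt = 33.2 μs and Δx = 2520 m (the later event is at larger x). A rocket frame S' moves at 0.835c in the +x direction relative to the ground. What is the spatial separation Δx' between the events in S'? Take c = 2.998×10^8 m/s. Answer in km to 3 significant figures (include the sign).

Δx' ≈ -10.5 km

γ = 1/√(1 − 0.835²) = 1.8174
Δx' = γ(Δx − vΔt) = 1.8174 × (2520 m − 0.835×(2.998×10^8 m/s)×33.2×10^-6 s)
= 1.8174 × (-5791.1 m) = -10.5 km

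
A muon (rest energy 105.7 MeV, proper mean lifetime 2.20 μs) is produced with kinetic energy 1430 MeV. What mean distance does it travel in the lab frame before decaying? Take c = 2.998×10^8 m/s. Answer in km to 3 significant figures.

d ≈ 9.56 km

γ = 1 + K/(m₀c²) = 1 + 1430/105.7 = 14.529
β = √(1 − 1/γ²) = 0.99763
Dilated lifetime: γτ₀ = 14.529 × 2.20 μs = 31.963 μs
d = βc·γτ₀ = 0.99763 × (2.998×10^8 m/s) × 3.1963×10^-5 s = 9.56 km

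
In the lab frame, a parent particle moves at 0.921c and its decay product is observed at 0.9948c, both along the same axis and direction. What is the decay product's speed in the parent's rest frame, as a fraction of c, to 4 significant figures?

u' ≈ 0.8808c

Inverse velocity addition: u' = (u − v)/(1 − uv/c²)
= (0.9948 − 0.921)/(1 − 0.9948×0.921) = 0.07380/0.0837892 = 0.8808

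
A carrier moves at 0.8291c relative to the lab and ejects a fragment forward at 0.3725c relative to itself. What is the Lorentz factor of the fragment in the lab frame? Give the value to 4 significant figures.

γ ≈ 2.523

u_lab = (0.3725 + 0.8291)/(1 + 0.3725×0.8291) = 1.2016/1.308840 = 0.9180650
γ = 1/√(1 − 0.9180650²) = 2.523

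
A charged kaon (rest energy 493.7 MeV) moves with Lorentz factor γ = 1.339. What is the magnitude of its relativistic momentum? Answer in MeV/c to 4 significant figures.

β = √(1 − 1/γ²) = √(1 − 1/1.339²) = 0.665020
p = γβm₀c = 1.339 × 0.665020 × 493.7 MeV/c = 439.6 MeV/c

p ≈ 439.6 MeV/c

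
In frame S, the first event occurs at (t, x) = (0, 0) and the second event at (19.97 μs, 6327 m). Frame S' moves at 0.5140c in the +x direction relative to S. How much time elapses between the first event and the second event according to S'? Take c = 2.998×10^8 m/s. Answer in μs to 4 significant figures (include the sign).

Δt' ≈ 10.63 μs

γ = 1/√(1 − 0.5140²) = 1.16579
Δt' = γ(Δt − vΔx/c²) = 1.16579 × (19.97 μs − 0.5140×6327 m / (2.998×10^8 m/s))
= 1.16579 × (9.12251 μs) = 10.63 μs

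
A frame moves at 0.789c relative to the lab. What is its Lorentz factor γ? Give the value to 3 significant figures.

γ ≈ 1.63

γ = 1/√(1 − β²) = 1/√(1 − 0.789²) = 1/√(0.37748) = 1.63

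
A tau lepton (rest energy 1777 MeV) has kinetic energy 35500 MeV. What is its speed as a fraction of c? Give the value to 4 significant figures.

β ≈ 0.9989

γ = 1 + K/(m₀c²) = 1 + 35500/1777 = 20.9775
β = √(1 − 1/γ²) = 0.9989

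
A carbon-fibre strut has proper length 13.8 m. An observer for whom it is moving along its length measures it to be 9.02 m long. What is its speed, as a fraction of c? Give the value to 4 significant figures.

γ = L₀/L = 13.8/9.02 = 1.52993
β = √(1 − 1/γ²) = 0.7568

β ≈ 0.7568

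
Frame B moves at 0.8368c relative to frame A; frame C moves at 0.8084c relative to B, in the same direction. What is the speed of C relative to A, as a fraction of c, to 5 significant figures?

u ≈ 0.98135c

Compose boost 2: (0.8084 + 0.8368)/(1 + 0.8084×0.8368) = 1.6452/1.676469 = 0.98135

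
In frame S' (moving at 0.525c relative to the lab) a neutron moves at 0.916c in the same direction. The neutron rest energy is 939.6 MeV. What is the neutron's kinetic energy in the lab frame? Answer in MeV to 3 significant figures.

u_lab = (0.916 + 0.525)/(1 + 0.916×0.525) = 0.973057
γ = 1/√(1 − 0.973057²) = 4.3372
K = (γ − 1)m₀c² = (4.3372 − 1) × 939.6 = 3.3372 × 939.6 = 3140 MeV

K ≈ 3140 MeV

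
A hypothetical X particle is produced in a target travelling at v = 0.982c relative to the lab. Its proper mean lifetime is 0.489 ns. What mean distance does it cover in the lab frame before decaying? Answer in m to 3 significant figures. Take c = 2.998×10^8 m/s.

d ≈ 0.762 m

γ = 1/√(1 − 0.982²) = 5.2943
Dilated lifetime: Δt = γτ₀ = 5.2943 × 0.489 ns = 2.5889 ns
d = vΔt = 0.982c × 2.5889 ns = 2.9440×10^8 m/s × 2.5889×10^-9 s = 0.762 m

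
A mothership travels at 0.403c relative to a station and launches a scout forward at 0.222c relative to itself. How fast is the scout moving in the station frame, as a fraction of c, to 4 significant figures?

u ≈ 0.5737c

Compose boost 2: (0.222 + 0.403)/(1 + 0.222×0.403) = 0.6250/1.08947 = 0.5737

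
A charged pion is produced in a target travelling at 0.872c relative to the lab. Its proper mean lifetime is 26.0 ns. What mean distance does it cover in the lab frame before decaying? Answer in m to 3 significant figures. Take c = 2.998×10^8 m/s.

d ≈ 13.9 m

γ = 1/√(1 − 0.872²) = 2.0429
Dilated lifetime: Δt = γτ₀ = 2.0429 × 26.0 ns = 53.115 ns
d = vΔt = 0.872c × 53.115 ns = 2.6143×10^8 m/s × 5.3115×10^-8 s = 13.9 m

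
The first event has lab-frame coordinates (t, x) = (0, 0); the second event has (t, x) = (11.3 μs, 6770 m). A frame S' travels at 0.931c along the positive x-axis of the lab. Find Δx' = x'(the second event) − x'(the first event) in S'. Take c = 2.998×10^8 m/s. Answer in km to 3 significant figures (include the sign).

γ = 1/√(1 − 0.931²) = 2.7396
Δx' = γ(Δx − vΔt) = 2.7396 × (6770 m − 0.931×(2.998×10^8 m/s)×11.3×10^-6 s)
= 2.7396 × (3616.0 m) = 9.91 km

Δx' ≈ 9.91 km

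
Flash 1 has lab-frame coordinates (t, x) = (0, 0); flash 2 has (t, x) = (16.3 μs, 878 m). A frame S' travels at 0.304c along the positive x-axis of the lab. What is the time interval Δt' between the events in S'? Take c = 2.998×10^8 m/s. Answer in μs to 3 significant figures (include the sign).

Δt' ≈ 16.2 μs

γ = 1/√(1 − 0.304²) = 1.0497
Δt' = γ(Δt − vΔx/c²) = 1.0497 × (16.3 μs − 0.304×878 m / (2.998×10^8 m/s))
= 1.0497 × (15.410 μs) = 16.2 μs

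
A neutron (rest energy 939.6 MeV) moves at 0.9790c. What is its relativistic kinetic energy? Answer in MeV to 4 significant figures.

K ≈ 3669 MeV

γ = 1/√(1 − 0.9790²) = 4.90532
K = (γ − 1)m₀c² = (4.90532 − 1) × 939.6 MeV = 3.90532 × 939.6 MeV = 3669 MeV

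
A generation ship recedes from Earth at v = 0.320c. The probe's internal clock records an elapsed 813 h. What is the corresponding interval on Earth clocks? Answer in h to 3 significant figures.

γ = 1/√(1 − 0.320²) = 1.0555
Time dilation: Δt = γτ₀ = 1.0555 × 813 h = 858 h

Δt ≈ 858 h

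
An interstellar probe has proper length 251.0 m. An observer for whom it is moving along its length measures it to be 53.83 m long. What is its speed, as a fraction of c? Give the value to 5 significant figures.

β ≈ 0.97673

γ = L₀/L = 251.0/53.83 = 4.662827
β = √(1 − 1/γ²) = 0.97673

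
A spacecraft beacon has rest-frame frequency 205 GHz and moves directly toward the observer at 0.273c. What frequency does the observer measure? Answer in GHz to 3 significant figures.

Relativistic Doppler: f_obs = f_src √((1+β)/(1−β))
= 205 × √(1.2730/0.72700) = 205 × 1.3233 = 271 GHz

f_obs ≈ 271 GHz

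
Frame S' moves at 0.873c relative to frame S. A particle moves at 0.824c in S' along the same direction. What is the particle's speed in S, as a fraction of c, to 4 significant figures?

u ≈ 0.9870c

Relativistic velocity addition: u = (u' + v)/(1 + u'v/c²)
= (0.824 + 0.873)/(1 + 0.824×0.873) = 1.697/1.71935 = 0.9870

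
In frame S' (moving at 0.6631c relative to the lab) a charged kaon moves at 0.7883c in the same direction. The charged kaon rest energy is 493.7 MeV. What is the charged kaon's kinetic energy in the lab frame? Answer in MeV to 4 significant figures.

K ≈ 1139 MeV

u_lab = (0.7883 + 0.6631)/(1 + 0.7883×0.6631) = 0.9531617
γ = 1/√(1 − 0.9531617²) = 3.30621
K = (γ − 1)m₀c² = (3.30621 − 1) × 493.7 = 2.30621 × 493.7 = 1139 MeV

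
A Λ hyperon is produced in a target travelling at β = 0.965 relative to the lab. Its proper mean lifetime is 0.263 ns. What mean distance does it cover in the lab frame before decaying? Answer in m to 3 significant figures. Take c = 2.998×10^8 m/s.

γ = 1/√(1 − 0.965²) = 3.8132
Dilated lifetime: Δt = γτ₀ = 3.8132 × 0.263 ns = 1.0029 ns
d = vΔt = 0.965c × 1.0029 ns = 2.8931×10^8 m/s × 1.0029×10^-9 s = 0.290 m

d ≈ 0.290 m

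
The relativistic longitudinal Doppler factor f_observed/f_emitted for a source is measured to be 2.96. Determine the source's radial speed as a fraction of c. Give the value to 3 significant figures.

f_obs/f_src = √((1+β)/(1−β)) = 2.96  ⇒  (1+β)/(1−β) = 8.7616
β = |1 − D²|/(1 + D²) = |1 − 8.7616|/(1 + 8.7616) = 0.795

β ≈ 0.795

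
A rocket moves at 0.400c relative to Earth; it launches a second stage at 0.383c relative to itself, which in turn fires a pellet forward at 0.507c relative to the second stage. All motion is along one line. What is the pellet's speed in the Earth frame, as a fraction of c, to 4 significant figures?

Compose boost 2: (0.383 + 0.400)/(1 + 0.383×0.400) = 0.7830/1.15320 = 0.678980
Compose boost 3: (0.507 + 0.678980)/(1 + 0.507×0.678980) = 1.18598/1.34424 = 0.8823

u ≈ 0.8823c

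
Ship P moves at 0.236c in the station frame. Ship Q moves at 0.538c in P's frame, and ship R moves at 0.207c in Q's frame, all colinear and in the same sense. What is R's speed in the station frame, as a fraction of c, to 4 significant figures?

Compose boost 2: (0.538 + 0.236)/(1 + 0.538×0.236) = 0.7740/1.12697 = 0.686799
Compose boost 3: (0.207 + 0.686799)/(1 + 0.207×0.686799) = 0.893799/1.14217 = 0.7825

u ≈ 0.7825c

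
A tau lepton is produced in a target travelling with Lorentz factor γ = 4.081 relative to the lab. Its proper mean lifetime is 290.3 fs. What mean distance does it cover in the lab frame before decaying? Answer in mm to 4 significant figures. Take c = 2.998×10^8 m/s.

β = √(1 − 1/γ²) = √(1 − 1/4.081²) = 0.969513
Dilated lifetime: Δt = γτ₀ = 4.081 × 290.3 fs = 1184.71 fs
d = vΔt = 0.969513c × 1184.71 fs = 2.90660×10^8 m/s × 1.18471×10^-12 s = 0.3443 mm

d ≈ 0.3443 mm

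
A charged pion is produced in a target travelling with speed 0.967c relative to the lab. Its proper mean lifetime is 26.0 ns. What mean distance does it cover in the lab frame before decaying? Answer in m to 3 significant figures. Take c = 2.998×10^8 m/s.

γ = 1/√(1 − 0.967²) = 3.9250
Dilated lifetime: Δt = γτ₀ = 3.9250 × 26.0 ns = 102.05 ns
d = vΔt = 0.967c × 102.05 ns = 2.8991×10^8 m/s × 1.0205×10^-7 s = 29.6 m

d ≈ 29.6 m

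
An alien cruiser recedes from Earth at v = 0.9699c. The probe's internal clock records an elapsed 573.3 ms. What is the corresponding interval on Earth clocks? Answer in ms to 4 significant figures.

Δt ≈ 2354 ms

γ = 1/√(1 − 0.9699²) = 4.10672
Time dilation: Δt = γτ₀ = 4.10672 × 573.3 ms = 2354 ms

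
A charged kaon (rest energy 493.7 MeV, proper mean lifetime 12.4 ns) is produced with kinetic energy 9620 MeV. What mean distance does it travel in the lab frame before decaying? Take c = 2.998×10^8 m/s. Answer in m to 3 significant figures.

d ≈ 76.1 m

γ = 1 + K/(m₀c²) = 1 + 9620/493.7 = 20.486
β = √(1 − 1/γ²) = 0.99881
Dilated lifetime: γτ₀ = 20.486 × 12.4 ns = 254.02 ns
d = βc·γτ₀ = 0.99881 × (2.998×10^8 m/s) × 2.5402×10^-7 s = 76.1 m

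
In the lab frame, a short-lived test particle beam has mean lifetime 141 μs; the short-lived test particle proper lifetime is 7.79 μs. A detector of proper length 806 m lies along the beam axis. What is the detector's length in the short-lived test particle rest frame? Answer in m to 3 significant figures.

L ≈ 44.5 m

Time dilation ⇒ γ = Δt/τ₀ = 141/7.79 = 18.100
Length contraction: L = L₀/γ = 806/18.100 = 44.5 m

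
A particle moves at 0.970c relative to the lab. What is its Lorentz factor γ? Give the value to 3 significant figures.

γ ≈ 4.11

γ = 1/√(1 − β²) = 1/√(1 − 0.970²) = 1/√(0.059100) = 4.11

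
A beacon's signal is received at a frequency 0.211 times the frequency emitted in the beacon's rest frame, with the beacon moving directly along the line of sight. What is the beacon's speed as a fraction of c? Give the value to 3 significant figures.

f_obs/f_src = √((1−β)/(1+β)) = 0.211  ⇒  (1−β)/(1+β) = 0.044521
β = |1 − D²|/(1 + D²) = |1 − 0.044521|/(1 + 0.044521) = 0.915

β ≈ 0.915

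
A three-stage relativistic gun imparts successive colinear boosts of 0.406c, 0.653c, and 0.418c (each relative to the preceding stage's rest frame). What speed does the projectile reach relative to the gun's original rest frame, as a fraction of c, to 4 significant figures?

u ≈ 0.9298c

Compose boost 2: (0.653 + 0.406)/(1 + 0.653×0.406) = 1.059/1.26512 = 0.837076
Compose boost 3: (0.418 + 0.837076)/(1 + 0.418×0.837076) = 1.25508/1.34990 = 0.9298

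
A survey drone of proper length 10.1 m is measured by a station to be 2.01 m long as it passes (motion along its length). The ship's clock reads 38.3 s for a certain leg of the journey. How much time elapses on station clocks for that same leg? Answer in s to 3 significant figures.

Δt ≈ 192 s

Length contraction ⇒ γ = L₀/L = 10.1/2.01 = 5.0249
Time dilation: Δt = γτ₀ = 5.0249 × 38.3 s = 192 s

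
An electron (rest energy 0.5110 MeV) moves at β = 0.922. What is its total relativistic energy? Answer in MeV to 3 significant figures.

E ≈ 1.32 MeV

γ = 1/√(1 − 0.922²) = 2.5827
E = γm₀c² = 2.5827 × 0.5110 MeV = 1.32 MeV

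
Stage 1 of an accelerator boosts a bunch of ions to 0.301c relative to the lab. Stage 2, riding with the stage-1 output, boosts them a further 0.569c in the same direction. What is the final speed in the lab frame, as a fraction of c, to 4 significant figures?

Compose boost 2: (0.569 + 0.301)/(1 + 0.569×0.301) = 0.8700/1.17127 = 0.7428

u ≈ 0.7428c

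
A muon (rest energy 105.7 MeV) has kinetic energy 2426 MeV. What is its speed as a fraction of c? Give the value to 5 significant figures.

β ≈ 0.99913

γ = 1 + K/(m₀c²) = 1 + 2426/105.7 = 23.95175
β = √(1 − 1/γ²) = 0.99913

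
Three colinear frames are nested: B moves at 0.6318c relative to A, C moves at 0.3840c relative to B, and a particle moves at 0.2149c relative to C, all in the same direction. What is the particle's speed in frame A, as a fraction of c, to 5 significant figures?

u ≈ 0.87811c

Compose boost 2: (0.3840 + 0.6318)/(1 + 0.3840×0.6318) = 1.0158/1.242611 = 0.8174721
Compose boost 3: (0.2149 + 0.8174721)/(1 + 0.2149×0.8174721) = 1.032372/1.175675 = 0.87811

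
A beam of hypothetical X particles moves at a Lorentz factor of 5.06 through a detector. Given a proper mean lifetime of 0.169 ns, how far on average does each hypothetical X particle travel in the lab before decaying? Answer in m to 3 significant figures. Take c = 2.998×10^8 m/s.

β = √(1 − 1/γ²) = √(1 − 1/5.06²) = 0.98028
Dilated lifetime: Δt = γτ₀ = 5.06 × 0.169 ns = 0.85514 ns
d = vΔt = 0.98028c × 0.85514 ns = 2.9389×10^8 m/s × 8.5514×10^-10 s = 0.251 m

d ≈ 0.251 m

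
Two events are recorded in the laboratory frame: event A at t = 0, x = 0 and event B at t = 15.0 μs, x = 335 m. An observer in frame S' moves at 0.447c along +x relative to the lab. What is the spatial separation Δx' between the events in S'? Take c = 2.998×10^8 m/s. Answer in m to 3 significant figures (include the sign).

γ = 1/√(1 − 0.447²) = 1.1179
Δx' = γ(Δx − vΔt) = 1.1179 × (335 m − 0.447×(2.998×10^8 m/s)×15.0×10^-6 s)
= 1.1179 × (-1675.2 m) = -1870 m

Δx' ≈ -1870 m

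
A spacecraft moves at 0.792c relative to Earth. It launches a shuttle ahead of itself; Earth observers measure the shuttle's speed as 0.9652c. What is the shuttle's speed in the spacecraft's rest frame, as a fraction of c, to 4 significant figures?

u' ≈ 0.7353c

Inverse velocity addition: u' = (u − v)/(1 − uv/c²)
= (0.9652 − 0.792)/(1 − 0.9652×0.792) = 0.1732/0.235562 = 0.7353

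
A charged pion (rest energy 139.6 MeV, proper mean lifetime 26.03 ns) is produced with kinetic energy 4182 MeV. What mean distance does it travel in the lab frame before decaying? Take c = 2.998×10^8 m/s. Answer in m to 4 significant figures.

d ≈ 241.5 m

γ = 1 + K/(m₀c²) = 1 + 4182/139.6 = 30.9570
β = √(1 − 1/γ²) = 0.999478
Dilated lifetime: γτ₀ = 30.9570 × 26.03 ns = 805.811 ns
d = βc·γτ₀ = 0.999478 × (2.998×10^8 m/s) × 8.05811×10^-7 s = 241.5 m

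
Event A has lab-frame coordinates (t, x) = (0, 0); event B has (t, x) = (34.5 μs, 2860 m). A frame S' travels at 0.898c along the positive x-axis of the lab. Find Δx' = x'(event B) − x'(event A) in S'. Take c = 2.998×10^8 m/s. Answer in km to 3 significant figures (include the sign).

Δx' ≈ -14.6 km

γ = 1/√(1 − 0.898²) = 2.2728
Δx' = γ(Δx − vΔt) = 2.2728 × (2860 m − 0.898×(2.998×10^8 m/s)×34.5×10^-6 s)
= 2.2728 × (-6428.1 m) = -14.6 km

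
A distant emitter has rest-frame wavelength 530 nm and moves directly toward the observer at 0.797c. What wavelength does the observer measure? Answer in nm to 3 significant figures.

Relativistic Doppler: λ_obs = λ_src √((1−β)/(1+β))
= 530 × √(0.20300/1.7970) = 530 × 0.33610 = 178 nm

λ_obs ≈ 178 nm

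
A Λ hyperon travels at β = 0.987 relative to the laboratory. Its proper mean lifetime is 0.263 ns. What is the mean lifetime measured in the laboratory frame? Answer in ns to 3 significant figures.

Δt ≈ 1.64 ns

γ = 1/√(1 − 0.987²) = 6.2220
Time dilation: Δt = γτ₀ = 6.2220 × 0.263 ns = 1.64 ns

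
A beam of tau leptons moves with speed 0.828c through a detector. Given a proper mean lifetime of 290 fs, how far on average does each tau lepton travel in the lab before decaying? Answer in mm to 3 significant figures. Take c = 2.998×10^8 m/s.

γ = 1/√(1 − 0.828²) = 1.7834
Dilated lifetime: Δt = γτ₀ = 1.7834 × 290 fs = 517.18 fs
d = vΔt = 0.828c × 517.18 fs = 2.4823×10^8 m/s × 5.1718×10^-13 s = 0.128 mm

d ≈ 0.128 mm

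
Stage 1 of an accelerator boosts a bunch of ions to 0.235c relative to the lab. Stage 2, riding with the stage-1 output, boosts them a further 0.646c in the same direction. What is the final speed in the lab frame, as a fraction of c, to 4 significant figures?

Compose boost 2: (0.646 + 0.235)/(1 + 0.646×0.235) = 0.8810/1.15181 = 0.7649

u ≈ 0.7649c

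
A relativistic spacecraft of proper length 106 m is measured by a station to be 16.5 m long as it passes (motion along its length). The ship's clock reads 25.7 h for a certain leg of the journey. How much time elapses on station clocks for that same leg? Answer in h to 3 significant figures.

Length contraction ⇒ γ = L₀/L = 106/16.5 = 6.4242
Time dilation: Δt = γτ₀ = 6.4242 × 25.7 h = 165 h

Δt ≈ 165 h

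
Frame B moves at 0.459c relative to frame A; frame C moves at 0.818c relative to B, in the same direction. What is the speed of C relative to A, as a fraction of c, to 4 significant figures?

Compose boost 2: (0.818 + 0.459)/(1 + 0.818×0.459) = 1.277/1.37546 = 0.9284

u ≈ 0.9284c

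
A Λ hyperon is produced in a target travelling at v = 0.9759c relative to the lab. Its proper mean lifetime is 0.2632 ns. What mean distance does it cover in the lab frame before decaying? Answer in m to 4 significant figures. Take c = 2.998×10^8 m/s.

d ≈ 0.3529 m

γ = 1/√(1 − 0.9759²) = 4.58257
Dilated lifetime: Δt = γτ₀ = 4.58257 × 0.2632 ns = 1.20613 ns
d = vΔt = 0.9759c × 1.20613 ns = 2.92575×10^8 m/s × 1.20613×10^-9 s = 0.3529 m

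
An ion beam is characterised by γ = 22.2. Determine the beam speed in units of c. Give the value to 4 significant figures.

β = √(1 − 1/γ²) = √(1 − 1/22.2²) = √(0.997971) = 0.9990

β ≈ 0.9990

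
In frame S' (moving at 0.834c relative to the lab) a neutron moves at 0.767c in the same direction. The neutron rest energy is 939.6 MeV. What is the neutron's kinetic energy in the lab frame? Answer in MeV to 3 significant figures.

u_lab = (0.767 + 0.834)/(1 + 0.767×0.834) = 0.976411
γ = 1/√(1 − 0.976411²) = 4.6314
K = (γ − 1)m₀c² = (4.6314 − 1) × 939.6 = 3.6314 × 939.6 = 3410 MeV

K ≈ 3410 MeV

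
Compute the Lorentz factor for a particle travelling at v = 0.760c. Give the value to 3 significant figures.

γ ≈ 1.54

γ = 1/√(1 − β²) = 1/√(1 − 0.760²) = 1/√(0.42240) = 1.54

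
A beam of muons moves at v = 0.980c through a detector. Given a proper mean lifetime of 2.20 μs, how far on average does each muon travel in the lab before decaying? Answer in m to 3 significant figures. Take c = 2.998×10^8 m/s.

γ = 1/√(1 − 0.980²) = 5.0252
Dilated lifetime: Δt = γτ₀ = 5.0252 × 2.20 μs = 11.055 μs
d = vΔt = 0.980c × 11.055 μs = 2.9380×10^8 m/s × 1.1055×10^-5 s = 3250 m

d ≈ 3250 m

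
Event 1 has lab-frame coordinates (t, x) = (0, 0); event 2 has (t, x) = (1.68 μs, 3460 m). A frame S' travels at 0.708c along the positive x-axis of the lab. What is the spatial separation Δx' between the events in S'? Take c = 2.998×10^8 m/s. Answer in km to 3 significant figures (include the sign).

Δx' ≈ 4.39 km

γ = 1/√(1 − 0.708²) = 1.4160
Δx' = γ(Δx − vΔt) = 1.4160 × (3460 m − 0.708×(2.998×10^8 m/s)×1.68×10^-6 s)
= 1.4160 × (3103.4 m) = 4.39 km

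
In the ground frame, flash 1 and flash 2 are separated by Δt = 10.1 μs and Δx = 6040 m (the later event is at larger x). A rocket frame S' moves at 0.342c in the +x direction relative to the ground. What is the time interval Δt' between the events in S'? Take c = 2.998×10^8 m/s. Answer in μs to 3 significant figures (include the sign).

Δt' ≈ 3.42 μs

γ = 1/√(1 − 0.342²) = 1.0642
Δt' = γ(Δt − vΔx/c²) = 1.0642 × (10.1 μs − 0.342×6040 m / (2.998×10^8 m/s))
= 1.0642 × (3.2098 μs) = 3.42 μs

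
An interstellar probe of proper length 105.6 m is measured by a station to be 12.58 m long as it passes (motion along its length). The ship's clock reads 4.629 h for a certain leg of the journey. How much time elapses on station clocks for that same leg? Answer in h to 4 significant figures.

Δt ≈ 38.86 h

Length contraction ⇒ γ = L₀/L = 105.6/12.58 = 8.39428
Time dilation: Δt = γτ₀ = 8.39428 × 4.629 h = 38.86 h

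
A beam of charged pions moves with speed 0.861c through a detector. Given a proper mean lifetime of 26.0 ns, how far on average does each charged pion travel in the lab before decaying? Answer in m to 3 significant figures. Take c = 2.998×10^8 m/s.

γ = 1/√(1 − 0.861²) = 1.9662
Dilated lifetime: Δt = γτ₀ = 1.9662 × 26.0 ns = 51.120 ns
d = vΔt = 0.861c × 51.120 ns = 2.5813×10^8 m/s × 5.1120×10^-8 s = 13.2 m

d ≈ 13.2 m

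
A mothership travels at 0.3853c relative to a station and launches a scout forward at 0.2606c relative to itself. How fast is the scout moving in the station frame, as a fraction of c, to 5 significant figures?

u ≈ 0.58696c

Compose boost 2: (0.2606 + 0.3853)/(1 + 0.2606×0.3853) = 0.64590/1.100409 = 0.58696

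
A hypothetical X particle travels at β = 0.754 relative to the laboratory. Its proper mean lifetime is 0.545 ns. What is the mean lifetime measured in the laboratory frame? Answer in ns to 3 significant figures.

Δt ≈ 0.830 ns

γ = 1/√(1 − 0.754²) = 1.5224
Time dilation: Δt = γτ₀ = 1.5224 × 0.545 ns = 0.830 ns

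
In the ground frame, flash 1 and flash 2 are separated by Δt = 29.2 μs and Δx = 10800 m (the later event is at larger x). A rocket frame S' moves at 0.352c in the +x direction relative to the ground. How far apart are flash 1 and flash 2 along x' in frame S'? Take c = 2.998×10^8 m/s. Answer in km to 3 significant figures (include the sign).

Δx' ≈ 8.25 km

γ = 1/√(1 − 0.352²) = 1.0684
Δx' = γ(Δx − vΔt) = 1.0684 × (10800 m − 0.352×(2.998×10^8 m/s)×29.2×10^-6 s)
= 1.0684 × (7718.5 m) = 8.25 km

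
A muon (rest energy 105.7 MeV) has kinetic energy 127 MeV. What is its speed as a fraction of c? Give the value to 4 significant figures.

β ≈ 0.8909

γ = 1 + K/(m₀c²) = 1 + 127/105.7 = 2.20151
β = √(1 − 1/γ²) = 0.8909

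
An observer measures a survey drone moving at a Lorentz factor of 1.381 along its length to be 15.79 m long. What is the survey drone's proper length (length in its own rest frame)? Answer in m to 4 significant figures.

L₀ ≈ 21.81 m

γ = 1.381 (given)
L₀ = γL = 1.381 × 15.79 = 21.81 m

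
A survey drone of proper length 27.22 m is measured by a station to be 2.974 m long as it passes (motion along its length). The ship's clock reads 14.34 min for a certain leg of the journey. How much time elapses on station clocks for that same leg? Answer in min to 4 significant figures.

Length contraction ⇒ γ = L₀/L = 27.22/2.974 = 9.15266
Time dilation: Δt = γτ₀ = 9.15266 × 14.34 min = 131.2 min

Δt ≈ 131.2 min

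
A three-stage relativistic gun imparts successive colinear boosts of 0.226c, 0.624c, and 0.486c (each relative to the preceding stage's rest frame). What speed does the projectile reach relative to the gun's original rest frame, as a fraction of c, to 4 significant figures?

u ≈ 0.9037c

Compose boost 2: (0.624 + 0.226)/(1 + 0.624×0.226) = 0.8500/1.14102 = 0.744945
Compose boost 3: (0.486 + 0.744945)/(1 + 0.486×0.744945) = 1.23094/1.36204 = 0.9037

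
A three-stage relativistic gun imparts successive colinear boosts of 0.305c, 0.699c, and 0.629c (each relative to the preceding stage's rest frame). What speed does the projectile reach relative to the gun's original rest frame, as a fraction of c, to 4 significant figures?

Compose boost 2: (0.699 + 0.305)/(1 + 0.699×0.305) = 1.004/1.21320 = 0.827567
Compose boost 3: (0.629 + 0.827567)/(1 + 0.629×0.827567) = 1.45657/1.52054 = 0.9579

u ≈ 0.9579c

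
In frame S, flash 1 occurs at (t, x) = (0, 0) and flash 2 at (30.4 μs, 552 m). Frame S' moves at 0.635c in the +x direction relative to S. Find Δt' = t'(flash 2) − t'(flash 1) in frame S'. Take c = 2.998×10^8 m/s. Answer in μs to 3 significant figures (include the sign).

Δt' ≈ 37.8 μs

γ = 1/√(1 − 0.635²) = 1.2945
Δt' = γ(Δt − vΔx/c²) = 1.2945 × (30.4 μs − 0.635×552 m / (2.998×10^8 m/s))
= 1.2945 × (29.231 μs) = 37.8 μs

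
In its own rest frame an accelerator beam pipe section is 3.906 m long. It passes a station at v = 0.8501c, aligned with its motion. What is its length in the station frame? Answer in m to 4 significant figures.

L ≈ 2.057 m

γ = 1/√(1 − 0.8501²) = 1.89890
Length contraction: L = L₀/γ = 3.906/1.89890 = 2.057 m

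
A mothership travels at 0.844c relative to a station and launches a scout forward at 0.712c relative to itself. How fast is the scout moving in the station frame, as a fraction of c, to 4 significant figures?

Compose boost 2: (0.712 + 0.844)/(1 + 0.712×0.844) = 1.556/1.60093 = 0.9719

u ≈ 0.9719c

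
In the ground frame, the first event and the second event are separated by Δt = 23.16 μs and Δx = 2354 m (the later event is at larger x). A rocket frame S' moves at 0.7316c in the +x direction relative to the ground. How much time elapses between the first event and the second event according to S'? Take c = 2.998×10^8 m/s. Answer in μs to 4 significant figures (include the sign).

γ = 1/√(1 − 0.7316²) = 1.46685
Δt' = γ(Δt − vΔx/c²) = 1.46685 × (23.16 μs − 0.7316×2354 m / (2.998×10^8 m/s))
= 1.46685 × (17.4155 μs) = 25.55 μs

Δt' ≈ 25.55 μs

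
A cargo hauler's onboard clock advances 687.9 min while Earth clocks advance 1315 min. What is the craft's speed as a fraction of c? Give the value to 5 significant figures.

γ = Δt/τ₀ = 1315/687.9 = 1.911615
β = √(1 − 1/γ²) = √(1 − 1/1.911615²) = 0.85226

β ≈ 0.85226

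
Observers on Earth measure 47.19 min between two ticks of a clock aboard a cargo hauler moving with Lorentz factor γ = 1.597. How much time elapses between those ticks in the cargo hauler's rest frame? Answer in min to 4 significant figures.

γ = 1.597 (given)
Proper time: τ₀ = Δt/γ = 47.19/1.597 = 29.55 min

τ₀ ≈ 29.55 min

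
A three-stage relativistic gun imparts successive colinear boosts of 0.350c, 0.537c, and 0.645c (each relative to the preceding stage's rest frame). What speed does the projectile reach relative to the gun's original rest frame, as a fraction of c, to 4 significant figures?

Compose boost 2: (0.537 + 0.350)/(1 + 0.537×0.350) = 0.8870/1.18795 = 0.746664
Compose boost 3: (0.645 + 0.746664)/(1 + 0.645×0.746664) = 1.39166/1.48160 = 0.9393

u ≈ 0.9393c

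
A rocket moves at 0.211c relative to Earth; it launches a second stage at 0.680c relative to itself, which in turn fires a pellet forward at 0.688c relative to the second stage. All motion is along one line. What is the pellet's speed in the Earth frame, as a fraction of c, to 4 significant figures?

u ≈ 0.9552c

Compose boost 2: (0.680 + 0.211)/(1 + 0.680×0.211) = 0.8910/1.14348 = 0.779200
Compose boost 3: (0.688 + 0.779200)/(1 + 0.688×0.779200) = 1.46720/1.53609 = 0.9552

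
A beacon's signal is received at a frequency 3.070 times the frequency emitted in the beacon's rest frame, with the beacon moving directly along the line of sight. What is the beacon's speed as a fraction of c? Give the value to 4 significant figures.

β ≈ 0.8082

f_obs/f_src = √((1+β)/(1−β)) = 3.070  ⇒  (1+β)/(1−β) = 9.42490
β = |1 − D²|/(1 + D²) = |1 − 9.42490|/(1 + 9.42490) = 0.8082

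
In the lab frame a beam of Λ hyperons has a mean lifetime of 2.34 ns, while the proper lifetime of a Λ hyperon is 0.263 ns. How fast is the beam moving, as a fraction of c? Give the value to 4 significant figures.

β ≈ 0.9937

γ = Δt/τ₀ = 2.34/0.263 = 8.89734
β = √(1 − 1/γ²) = √(1 − 1/8.89734²) = 0.9937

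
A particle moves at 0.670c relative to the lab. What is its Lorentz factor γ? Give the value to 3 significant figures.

γ = 1/√(1 − β²) = 1/√(1 − 0.670²) = 1/√(0.55110) = 1.35

γ ≈ 1.35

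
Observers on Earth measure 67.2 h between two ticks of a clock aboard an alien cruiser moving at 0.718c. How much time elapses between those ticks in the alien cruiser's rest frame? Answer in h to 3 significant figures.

τ₀ ≈ 46.8 h

γ = 1/√(1 − 0.718²) = 1.4367
Proper time: τ₀ = Δt/γ = 67.2/1.4367 = 46.8 h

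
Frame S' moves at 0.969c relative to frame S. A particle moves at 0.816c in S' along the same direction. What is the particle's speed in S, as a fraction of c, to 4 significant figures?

u ≈ 0.9968c

Relativistic velocity addition: u = (u' + v)/(1 + u'v/c²)
= (0.816 + 0.969)/(1 + 0.816×0.969) = 1.785/1.79070 = 0.9968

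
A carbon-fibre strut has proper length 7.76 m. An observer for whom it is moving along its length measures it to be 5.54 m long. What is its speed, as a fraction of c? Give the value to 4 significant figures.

β ≈ 0.7002

γ = L₀/L = 7.76/5.54 = 1.40072
β = √(1 − 1/γ²) = 0.7002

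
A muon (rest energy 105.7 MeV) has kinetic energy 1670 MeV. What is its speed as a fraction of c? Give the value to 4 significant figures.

β ≈ 0.9982

γ = 1 + K/(m₀c²) = 1 + 1670/105.7 = 16.7994
β = √(1 − 1/γ²) = 0.9982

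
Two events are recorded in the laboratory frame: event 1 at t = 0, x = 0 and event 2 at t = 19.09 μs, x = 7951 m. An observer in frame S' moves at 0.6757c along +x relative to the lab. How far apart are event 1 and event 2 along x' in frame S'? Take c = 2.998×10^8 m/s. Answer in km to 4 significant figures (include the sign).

Δx' ≈ 5.540 km

γ = 1/√(1 − 0.6757²) = 1.35653
Δx' = γ(Δx − vΔt) = 1.35653 × (7951 m − 0.6757×(2.998×10^8 m/s)×19.09×10^-6 s)
= 1.35653 × (4083.85 m) = 5.540 km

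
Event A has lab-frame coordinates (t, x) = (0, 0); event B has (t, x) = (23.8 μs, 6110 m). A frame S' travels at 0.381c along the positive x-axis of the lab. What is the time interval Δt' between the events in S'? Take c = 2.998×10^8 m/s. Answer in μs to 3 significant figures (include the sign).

γ = 1/√(1 − 0.381²) = 1.0816
Δt' = γ(Δt − vΔx/c²) = 1.0816 × (23.8 μs − 0.381×6110 m / (2.998×10^8 m/s))
= 1.0816 × (16.035 μs) = 17.3 μs

Δt' ≈ 17.3 μs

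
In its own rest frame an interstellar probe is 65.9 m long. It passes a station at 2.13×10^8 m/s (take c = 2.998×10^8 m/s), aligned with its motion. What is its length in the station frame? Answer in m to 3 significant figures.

L ≈ 46.4 m

β = v/c = 2.13×10^8 / 2.998×10^8 = 0.71047
γ = 1/√(1 − 0.71047²) = 1.4210
Length contraction: L = L₀/γ = 65.9/1.4210 = 46.4 m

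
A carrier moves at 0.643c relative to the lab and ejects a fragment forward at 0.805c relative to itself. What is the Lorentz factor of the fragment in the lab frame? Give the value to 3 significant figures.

u_lab = (0.805 + 0.643)/(1 + 0.805×0.643) = 1.448/1.51762 = 0.954129
γ = 1/√(1 − 0.954129²) = 3.34

γ ≈ 3.34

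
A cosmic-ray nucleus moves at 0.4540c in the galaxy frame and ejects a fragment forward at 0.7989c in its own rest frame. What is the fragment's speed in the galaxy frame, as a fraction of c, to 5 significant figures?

Compose boost 2: (0.7989 + 0.4540)/(1 + 0.7989×0.4540) = 1.2529/1.362701 = 0.91942

u ≈ 0.91942c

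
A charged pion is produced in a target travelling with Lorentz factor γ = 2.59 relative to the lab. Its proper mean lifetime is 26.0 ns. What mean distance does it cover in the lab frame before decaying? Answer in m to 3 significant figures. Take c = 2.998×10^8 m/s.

d ≈ 18.6 m

β = √(1 − 1/γ²) = √(1 − 1/2.59²) = 0.92246
Dilated lifetime: Δt = γτ₀ = 2.59 × 26.0 ns = 67.340 ns
d = vΔt = 0.92246c × 67.340 ns = 2.7655×10^8 m/s × 6.7340×10^-8 s = 18.6 m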